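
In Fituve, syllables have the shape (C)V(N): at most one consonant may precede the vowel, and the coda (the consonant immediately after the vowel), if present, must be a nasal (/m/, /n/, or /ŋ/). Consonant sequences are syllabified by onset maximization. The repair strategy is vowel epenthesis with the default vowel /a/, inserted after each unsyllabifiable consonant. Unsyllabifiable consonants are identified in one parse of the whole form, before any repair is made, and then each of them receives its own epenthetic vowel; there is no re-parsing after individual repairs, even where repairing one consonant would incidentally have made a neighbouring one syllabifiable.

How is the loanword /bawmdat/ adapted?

bawamadata

Syllabifying with onset maximization leaves /w/, /m/, /t/ stranded (only a nasal (/m/, /n/, or /ŋ/) is licensed in coda position; onsets are limited to one consonant).
Epenthesis after each stranded consonant: /w/ → /wa/, /m/ → /ma/, /t/ → /ta/.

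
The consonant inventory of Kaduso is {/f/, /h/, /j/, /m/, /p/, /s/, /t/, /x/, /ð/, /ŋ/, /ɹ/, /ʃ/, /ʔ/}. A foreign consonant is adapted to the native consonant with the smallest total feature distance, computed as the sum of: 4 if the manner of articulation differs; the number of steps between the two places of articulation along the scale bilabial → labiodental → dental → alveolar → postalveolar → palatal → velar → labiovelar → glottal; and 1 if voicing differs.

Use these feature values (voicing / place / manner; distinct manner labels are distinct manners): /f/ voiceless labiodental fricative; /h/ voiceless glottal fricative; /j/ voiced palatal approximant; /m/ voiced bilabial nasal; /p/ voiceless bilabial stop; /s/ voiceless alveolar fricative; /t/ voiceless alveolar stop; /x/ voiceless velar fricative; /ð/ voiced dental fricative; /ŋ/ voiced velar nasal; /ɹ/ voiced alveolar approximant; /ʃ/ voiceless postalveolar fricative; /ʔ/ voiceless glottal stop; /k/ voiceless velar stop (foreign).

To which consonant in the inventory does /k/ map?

ʔ

/ʔ/ is closest: same manner (stop), place distance 2 (velar→glottal), same voicing; total 2. Next closest is /t/ at distance 3.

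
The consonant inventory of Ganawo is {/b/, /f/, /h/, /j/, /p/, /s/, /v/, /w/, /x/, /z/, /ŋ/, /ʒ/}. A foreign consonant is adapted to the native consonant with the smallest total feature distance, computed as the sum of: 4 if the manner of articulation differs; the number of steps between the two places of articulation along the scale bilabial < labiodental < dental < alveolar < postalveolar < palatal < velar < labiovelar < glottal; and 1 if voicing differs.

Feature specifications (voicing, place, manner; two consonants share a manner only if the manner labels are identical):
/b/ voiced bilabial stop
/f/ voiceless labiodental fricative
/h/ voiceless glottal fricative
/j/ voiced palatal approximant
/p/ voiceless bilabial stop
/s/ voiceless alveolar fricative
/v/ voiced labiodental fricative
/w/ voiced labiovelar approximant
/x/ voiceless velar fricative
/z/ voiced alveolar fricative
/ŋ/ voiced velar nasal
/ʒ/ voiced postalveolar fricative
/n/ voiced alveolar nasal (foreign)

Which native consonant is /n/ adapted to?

/ŋ/ is closest: same manner (nasal), place distance 3 (alveolar→velar), same voicing; total 3. Next closest is /z/ at distance 4.

ŋ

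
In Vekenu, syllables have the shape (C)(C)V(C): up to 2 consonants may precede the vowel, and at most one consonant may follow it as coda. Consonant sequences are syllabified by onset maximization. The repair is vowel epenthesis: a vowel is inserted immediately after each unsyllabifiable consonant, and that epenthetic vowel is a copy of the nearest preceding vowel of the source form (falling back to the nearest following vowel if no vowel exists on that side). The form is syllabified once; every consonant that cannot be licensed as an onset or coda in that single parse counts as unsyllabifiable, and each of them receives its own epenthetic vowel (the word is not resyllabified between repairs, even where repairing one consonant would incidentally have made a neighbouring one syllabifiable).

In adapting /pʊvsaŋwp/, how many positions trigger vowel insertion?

2

The unsyllabifiable consonants are /w/, /p/; each receives one epenthetic vowel.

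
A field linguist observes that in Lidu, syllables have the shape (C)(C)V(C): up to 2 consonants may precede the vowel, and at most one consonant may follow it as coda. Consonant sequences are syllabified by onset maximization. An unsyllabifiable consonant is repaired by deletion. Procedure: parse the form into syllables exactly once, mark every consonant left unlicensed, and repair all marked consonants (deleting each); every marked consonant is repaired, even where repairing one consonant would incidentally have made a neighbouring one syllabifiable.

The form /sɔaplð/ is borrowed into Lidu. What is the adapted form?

The consonants /l/, /ð/ cannot be parsed into a legal (C)(C)V(C) syllable (at most one coda consonant is licensed; onsets may contain at most 2 consonants).
Deletion applies to /l/, /ð/.

sɔap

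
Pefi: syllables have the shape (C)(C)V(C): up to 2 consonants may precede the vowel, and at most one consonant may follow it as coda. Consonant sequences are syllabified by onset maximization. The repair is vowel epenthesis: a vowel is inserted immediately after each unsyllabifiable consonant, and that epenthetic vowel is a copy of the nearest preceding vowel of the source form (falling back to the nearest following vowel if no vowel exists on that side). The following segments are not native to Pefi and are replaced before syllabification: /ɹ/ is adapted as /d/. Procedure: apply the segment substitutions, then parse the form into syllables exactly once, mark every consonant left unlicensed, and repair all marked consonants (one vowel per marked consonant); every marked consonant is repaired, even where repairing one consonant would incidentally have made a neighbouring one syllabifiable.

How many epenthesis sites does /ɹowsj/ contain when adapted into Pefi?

2

After substitution the input is /dowsj/.
The unsyllabifiable consonants are /s/, /j/; each receives one epenthetic vowel.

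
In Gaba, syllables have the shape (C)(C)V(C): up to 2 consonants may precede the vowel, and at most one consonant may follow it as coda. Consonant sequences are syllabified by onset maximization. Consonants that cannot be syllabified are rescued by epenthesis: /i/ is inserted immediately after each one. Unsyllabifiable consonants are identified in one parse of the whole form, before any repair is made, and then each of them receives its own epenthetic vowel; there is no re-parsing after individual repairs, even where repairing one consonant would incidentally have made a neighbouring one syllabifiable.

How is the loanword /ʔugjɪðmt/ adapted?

The consonants /m/, /t/ cannot be parsed into a legal (C)(C)V(C) syllable (at most one coda consonant is licensed; onsets may contain at most 2 consonants).
Inserting the epenthetic vowel yields /m/ → /mi/, /t/ → /ti/.

ʔugjɪðmiti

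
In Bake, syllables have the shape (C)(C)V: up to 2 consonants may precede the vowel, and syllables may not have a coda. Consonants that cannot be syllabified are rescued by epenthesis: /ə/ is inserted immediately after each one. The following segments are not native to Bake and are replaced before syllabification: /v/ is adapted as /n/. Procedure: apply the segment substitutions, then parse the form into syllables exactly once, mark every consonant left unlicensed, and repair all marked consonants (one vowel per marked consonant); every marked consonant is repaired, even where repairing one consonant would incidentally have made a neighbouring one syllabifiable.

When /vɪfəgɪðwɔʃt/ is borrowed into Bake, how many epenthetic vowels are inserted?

After substitution the input is /nɪfəgɪðwɔʃt/.
The unsyllabifiable consonants are /ʃ/, /t/; each receives one epenthetic vowel.

2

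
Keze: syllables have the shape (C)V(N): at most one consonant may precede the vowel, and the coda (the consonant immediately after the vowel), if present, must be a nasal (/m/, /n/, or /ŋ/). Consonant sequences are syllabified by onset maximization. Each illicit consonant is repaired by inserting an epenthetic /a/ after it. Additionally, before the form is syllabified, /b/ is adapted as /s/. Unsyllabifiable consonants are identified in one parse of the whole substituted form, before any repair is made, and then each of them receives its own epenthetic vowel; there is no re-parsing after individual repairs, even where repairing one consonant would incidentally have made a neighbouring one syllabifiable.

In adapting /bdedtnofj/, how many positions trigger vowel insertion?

After substitution the input is /sdedtnofj/.
The unsyllabifiable consonants are /s/, /d/, /t/, /f/, /j/; each receives one epenthetic vowel.

5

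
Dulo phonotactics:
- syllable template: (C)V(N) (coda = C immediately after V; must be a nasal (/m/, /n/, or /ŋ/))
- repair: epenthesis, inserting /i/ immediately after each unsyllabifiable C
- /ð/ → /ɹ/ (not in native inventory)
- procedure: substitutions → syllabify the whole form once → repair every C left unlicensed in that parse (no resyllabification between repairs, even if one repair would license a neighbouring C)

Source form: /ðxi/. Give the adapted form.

Substitution: /ð/ → /ɹ/, giving /ɹxi/.
The consonants /ɹ/ cannot be parsed into a legal (C)V(N) syllable (only a nasal (/m/, /n/, or /ŋ/) is licensed in coda position; onsets are limited to one consonant).
Each unlicensed consonant becomes the onset of a new syllable: /ɹ/ → /ɹi/.

ɹixi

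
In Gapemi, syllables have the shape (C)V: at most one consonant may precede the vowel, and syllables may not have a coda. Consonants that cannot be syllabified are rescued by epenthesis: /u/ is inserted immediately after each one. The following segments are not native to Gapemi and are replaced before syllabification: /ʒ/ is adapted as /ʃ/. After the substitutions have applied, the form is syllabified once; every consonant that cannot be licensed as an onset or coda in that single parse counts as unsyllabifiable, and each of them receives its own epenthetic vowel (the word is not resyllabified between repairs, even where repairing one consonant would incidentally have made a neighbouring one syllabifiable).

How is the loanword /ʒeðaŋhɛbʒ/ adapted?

ʃeðaŋuhɛbuʃu

Substitution: /ʒ/ → /ʃ/, giving /ʃeðaŋhɛbʃ/.
Syllabifying with onset maximization leaves /ŋ/, /b/, /ʃ/ stranded (no codas are permitted; onsets are limited to one consonant).
Inserting the epenthetic vowel yields /ŋ/ → /ŋu/, /b/ → /bu/, /ʃ/ → /ʃu/.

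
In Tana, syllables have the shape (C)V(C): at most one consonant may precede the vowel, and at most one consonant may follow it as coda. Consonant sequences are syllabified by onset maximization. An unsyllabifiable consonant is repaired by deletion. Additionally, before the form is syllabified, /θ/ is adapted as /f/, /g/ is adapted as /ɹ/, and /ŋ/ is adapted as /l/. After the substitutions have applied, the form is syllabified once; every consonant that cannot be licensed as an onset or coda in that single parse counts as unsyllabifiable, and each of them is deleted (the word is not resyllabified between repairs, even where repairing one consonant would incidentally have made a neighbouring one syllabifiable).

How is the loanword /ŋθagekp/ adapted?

faɹek

Substitution: /ŋ/ → /l/, /θ/ → /f/, /g/ → /ɹ/, giving /lfaɹekp/.
The consonants /l/, /p/ cannot be parsed into a legal (C)V(C) syllable (at most one coda consonant is licensed; onsets are limited to one consonant).
Deleting the stranded consonants removes /l/, /p/.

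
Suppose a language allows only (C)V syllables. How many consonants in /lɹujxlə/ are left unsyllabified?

The consonants /l/, /j/, /x/ cannot be parsed into a legal (C)V syllable (no codas are permitted; onsets are limited to one consonant).

3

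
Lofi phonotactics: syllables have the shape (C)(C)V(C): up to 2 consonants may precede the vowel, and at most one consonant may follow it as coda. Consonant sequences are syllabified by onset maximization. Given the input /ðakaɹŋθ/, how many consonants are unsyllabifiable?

2

Under (C)(C)V(C), the unsyllabifiable consonants are /ŋ/, /θ/ (at most one coda consonant is licensed; onsets may contain at most 2 consonants).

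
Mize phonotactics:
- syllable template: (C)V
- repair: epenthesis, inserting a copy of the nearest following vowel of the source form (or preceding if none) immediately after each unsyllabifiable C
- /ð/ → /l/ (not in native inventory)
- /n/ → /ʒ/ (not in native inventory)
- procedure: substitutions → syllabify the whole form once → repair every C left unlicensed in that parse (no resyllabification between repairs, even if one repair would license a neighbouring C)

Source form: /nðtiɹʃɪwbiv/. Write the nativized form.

Substitution: /n/ → /ʒ/, /ð/ → /l/, giving /ʒltiɹʃɪwbiv/.
Under (C)V, the unsyllabifiable consonants are /ʒ/, /l/, /ɹ/, /w/, /v/ (no codas are permitted; onsets are limited to one consonant).
Epenthesis after each stranded consonant: /ʒ/ → /ʒi/, /l/ → /li/, /ɹ/ → /ɹɪ/, /w/ → /wi/, /v/ → /vi/.

ʒilitiɹɪʃɪwibivi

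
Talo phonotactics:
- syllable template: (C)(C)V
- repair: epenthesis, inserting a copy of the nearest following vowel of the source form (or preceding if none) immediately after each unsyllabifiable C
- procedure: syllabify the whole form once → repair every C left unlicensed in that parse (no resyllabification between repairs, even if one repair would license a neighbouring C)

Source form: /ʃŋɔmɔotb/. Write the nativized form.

Under (C)(C)V, the unsyllabifiable consonants are /t/, /b/ (no codas are permitted; onsets may contain at most 2 consonants).
Epenthesis after each stranded consonant: /t/ → /to/, /b/ → /bo/.

ʃŋɔmɔotobo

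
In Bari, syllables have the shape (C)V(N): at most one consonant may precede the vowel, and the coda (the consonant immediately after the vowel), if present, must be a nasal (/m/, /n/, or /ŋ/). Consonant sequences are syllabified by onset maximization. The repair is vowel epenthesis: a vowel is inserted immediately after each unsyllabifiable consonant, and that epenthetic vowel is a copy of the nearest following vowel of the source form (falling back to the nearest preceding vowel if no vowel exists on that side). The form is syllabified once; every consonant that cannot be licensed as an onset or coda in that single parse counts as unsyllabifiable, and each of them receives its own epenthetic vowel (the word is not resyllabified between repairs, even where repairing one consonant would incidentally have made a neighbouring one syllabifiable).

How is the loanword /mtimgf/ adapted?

mitimgifi

Syllabifying with onset maximization leaves /m/, /g/, /f/ stranded (only a nasal (/m/, /n/, or /ŋ/) is licensed in coda position; onsets are limited to one consonant).
Each unlicensed consonant becomes the onset of a new syllable: /m/ → /mi/, /g/ → /gi/, /f/ → /fi/.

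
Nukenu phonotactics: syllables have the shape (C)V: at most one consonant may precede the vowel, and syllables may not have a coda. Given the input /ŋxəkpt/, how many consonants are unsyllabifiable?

4

The consonants /ŋ/, /k/, /p/, /t/ cannot be parsed into a legal (C)V syllable (no codas are permitted; onsets are limited to one consonant).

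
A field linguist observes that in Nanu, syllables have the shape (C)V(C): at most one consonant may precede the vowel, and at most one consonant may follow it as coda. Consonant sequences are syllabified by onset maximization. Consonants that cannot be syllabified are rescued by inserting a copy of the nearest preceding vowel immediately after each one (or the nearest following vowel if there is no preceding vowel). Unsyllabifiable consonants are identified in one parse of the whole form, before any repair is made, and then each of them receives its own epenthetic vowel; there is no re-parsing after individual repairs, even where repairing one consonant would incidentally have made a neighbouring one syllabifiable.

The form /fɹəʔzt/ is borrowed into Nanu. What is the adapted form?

fəɹəʔzətə

The consonants /f/, /z/, /t/ cannot be parsed into a legal (C)V(C) syllable (at most one coda consonant is licensed; onsets are limited to one consonant).
Epenthesis after each stranded consonant: /f/ → /fə/, /z/ → /zə/, /t/ → /tə/.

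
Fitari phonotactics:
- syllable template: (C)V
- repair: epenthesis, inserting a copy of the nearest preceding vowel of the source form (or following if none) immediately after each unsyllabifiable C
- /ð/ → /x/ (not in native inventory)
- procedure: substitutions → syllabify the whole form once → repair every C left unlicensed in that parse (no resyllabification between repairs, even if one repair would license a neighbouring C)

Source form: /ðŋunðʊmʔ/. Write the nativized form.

Substitution: /ð/ → /x/, giving /xŋunxʊmʔ/.
Syllabifying with onset maximization leaves /x/, /n/, /m/, /ʔ/ stranded (no codas are permitted; onsets are limited to one consonant).
Each unlicensed consonant becomes the onset of a new syllable: /x/ → /xu/, /n/ → /nu/, /m/ → /mʊ/, /ʔ/ → /ʔʊ/.

xuŋunuxʊmʊʔʊ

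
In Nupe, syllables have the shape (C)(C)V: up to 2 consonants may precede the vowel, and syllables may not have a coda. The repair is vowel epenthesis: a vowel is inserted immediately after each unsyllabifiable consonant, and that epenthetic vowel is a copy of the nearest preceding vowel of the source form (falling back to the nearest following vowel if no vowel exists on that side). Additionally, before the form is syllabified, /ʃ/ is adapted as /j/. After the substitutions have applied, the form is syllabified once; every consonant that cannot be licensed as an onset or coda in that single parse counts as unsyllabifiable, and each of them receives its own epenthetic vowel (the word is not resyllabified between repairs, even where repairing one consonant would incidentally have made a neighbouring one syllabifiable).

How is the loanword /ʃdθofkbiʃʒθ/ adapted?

Substitution: /ʃ/ → /j/, giving /jdθofkbijʒθ/.
Under (C)(C)V, the unsyllabifiable consonants are /j/, /f/, /j/, /ʒ/, /θ/ (no codas are permitted; onsets may contain at most 2 consonants).
Inserting the epenthetic vowel yields /j/ → /jo/, /f/ → /fo/, /j/ → /ji/, /ʒ/ → /ʒi/, /θ/ → /θi/.

jodθofokbijiʒiθi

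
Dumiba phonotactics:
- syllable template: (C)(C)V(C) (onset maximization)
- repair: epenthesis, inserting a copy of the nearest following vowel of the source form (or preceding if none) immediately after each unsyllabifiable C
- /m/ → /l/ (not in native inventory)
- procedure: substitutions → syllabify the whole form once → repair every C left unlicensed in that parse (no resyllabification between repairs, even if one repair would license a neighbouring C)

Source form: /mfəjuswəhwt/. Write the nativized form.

Substitution: /m/ → /l/, giving /lfəjuswəhwt/.
Under (C)(C)V(C), the unsyllabifiable consonants are /w/, /t/ (at most one coda consonant is licensed; onsets may contain at most 2 consonants).
Inserting the epenthetic vowel yields /w/ → /wə/, /t/ → /tə/.

lfəjuswəhwətə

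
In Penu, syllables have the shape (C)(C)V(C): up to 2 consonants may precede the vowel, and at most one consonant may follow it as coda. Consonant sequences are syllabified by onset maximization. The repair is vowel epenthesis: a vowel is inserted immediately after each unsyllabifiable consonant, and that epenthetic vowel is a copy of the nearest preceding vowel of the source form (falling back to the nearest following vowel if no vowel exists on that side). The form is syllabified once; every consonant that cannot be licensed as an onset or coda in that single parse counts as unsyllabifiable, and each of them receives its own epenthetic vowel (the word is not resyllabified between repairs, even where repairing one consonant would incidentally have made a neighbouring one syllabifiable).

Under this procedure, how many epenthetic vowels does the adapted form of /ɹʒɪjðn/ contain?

2

The unsyllabifiable consonants are /ð/, /n/; each receives one epenthetic vowel.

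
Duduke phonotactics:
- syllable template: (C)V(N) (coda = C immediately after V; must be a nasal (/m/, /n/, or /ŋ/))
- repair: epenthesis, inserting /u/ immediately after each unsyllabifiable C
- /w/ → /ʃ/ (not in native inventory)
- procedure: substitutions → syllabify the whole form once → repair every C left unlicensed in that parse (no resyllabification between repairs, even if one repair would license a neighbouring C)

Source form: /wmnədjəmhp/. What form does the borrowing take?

ʃumunədujəmhupu

Substitution: /w/ → /ʃ/, giving /ʃmnədjəmhp/.
Syllabifying with onset maximization leaves /ʃ/, /m/, /d/, /h/, /p/ stranded (only a nasal (/m/, /n/, or /ŋ/) is licensed in coda position; onsets are limited to one consonant).
Inserting the epenthetic vowel yields /ʃ/ → /ʃu/, /m/ → /mu/, /d/ → /du/, /h/ → /hu/, /p/ → /pu/.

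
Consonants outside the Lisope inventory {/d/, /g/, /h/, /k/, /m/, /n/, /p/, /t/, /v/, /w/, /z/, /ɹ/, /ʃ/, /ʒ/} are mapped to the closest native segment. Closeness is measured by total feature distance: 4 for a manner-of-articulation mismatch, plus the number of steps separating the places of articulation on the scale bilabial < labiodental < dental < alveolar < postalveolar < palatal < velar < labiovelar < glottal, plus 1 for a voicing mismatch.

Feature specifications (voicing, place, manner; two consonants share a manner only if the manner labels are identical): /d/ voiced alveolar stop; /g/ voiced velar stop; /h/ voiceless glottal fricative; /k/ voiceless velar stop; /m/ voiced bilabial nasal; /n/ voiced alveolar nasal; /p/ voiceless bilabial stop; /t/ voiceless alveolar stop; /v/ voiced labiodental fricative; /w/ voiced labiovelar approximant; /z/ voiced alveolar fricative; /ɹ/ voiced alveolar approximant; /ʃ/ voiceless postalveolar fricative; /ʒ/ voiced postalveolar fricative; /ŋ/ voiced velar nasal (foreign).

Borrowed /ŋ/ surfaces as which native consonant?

n

/n/ is closest: same manner (nasal), place distance 3 (velar→alveolar), same voicing; total 3. Next closest is /g/ at distance 4.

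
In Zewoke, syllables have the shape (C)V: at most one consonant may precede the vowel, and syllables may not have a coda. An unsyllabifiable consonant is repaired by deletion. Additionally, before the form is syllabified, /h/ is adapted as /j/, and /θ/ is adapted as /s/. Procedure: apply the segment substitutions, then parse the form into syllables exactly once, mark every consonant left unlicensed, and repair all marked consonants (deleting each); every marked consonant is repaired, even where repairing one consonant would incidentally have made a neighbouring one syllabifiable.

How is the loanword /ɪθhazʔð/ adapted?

Substitution: /θ/ → /s/, /h/ → /j/, giving /ɪsjazʔð/.
Under (C)V, the unsyllabifiable consonants are /s/, /z/, /ʔ/, /ð/ (no codas are permitted; onsets are limited to one consonant).
Deleting the stranded consonants removes /s/, /z/, /ʔ/, /ð/.

ɪja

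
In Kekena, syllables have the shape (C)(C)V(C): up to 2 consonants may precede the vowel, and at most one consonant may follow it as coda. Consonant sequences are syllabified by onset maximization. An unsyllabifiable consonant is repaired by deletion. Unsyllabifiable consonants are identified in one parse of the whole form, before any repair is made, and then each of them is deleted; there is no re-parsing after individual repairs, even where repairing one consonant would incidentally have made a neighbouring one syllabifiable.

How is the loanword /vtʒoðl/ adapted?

tʒoð

Under (C)(C)V(C), the unsyllabifiable consonants are /v/, /l/ (at most one coda consonant is licensed; onsets may contain at most 2 consonants).
Deletion applies to /v/, /l/.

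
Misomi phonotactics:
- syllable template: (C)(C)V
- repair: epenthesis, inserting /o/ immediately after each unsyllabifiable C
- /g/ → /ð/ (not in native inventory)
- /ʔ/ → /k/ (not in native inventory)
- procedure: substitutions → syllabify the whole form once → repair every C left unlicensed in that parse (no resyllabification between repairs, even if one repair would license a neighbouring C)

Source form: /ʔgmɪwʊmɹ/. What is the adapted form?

koðmɪwʊmoɹo

Substitution: /ʔ/ → /k/, /g/ → /ð/, giving /kðmɪwʊmɹ/.
Under (C)(C)V, the unsyllabifiable consonants are /k/, /m/, /ɹ/ (no codas are permitted; onsets may contain at most 2 consonants).
Inserting the epenthetic vowel yields /k/ → /ko/, /m/ → /mo/, /ɹ/ → /ɹo/.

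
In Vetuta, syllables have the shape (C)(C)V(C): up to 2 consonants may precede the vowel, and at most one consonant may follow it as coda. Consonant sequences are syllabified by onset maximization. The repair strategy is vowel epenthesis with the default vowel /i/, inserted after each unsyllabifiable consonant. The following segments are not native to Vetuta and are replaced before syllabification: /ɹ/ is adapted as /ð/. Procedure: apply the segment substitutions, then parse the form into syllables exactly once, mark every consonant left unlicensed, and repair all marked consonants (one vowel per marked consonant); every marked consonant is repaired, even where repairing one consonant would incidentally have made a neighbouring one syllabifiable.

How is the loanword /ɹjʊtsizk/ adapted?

ðjʊtsizki

Substitution: /ɹ/ → /ð/, giving /ðjʊtsizk/.
The consonants /k/ cannot be parsed into a legal (C)(C)V(C) syllable (at most one coda consonant is licensed; onsets may contain at most 2 consonants).
Each unlicensed consonant becomes the onset of a new syllable: /k/ → /ki/.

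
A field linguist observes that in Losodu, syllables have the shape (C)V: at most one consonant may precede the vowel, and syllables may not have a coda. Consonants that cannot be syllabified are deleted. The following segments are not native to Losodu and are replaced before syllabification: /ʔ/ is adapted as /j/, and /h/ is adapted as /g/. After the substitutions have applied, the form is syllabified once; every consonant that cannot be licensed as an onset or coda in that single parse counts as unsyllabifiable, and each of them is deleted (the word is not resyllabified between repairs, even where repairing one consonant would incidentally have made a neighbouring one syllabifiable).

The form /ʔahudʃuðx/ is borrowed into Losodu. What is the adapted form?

jaguʃu

Substitution: /ʔ/ → /j/, /h/ → /g/, giving /jagudʃuðx/.
The consonants /d/, /ð/, /x/ cannot be parsed into a legal (C)V syllable (no codas are permitted; onsets are limited to one consonant).
Deletion applies to /d/, /ð/, /x/.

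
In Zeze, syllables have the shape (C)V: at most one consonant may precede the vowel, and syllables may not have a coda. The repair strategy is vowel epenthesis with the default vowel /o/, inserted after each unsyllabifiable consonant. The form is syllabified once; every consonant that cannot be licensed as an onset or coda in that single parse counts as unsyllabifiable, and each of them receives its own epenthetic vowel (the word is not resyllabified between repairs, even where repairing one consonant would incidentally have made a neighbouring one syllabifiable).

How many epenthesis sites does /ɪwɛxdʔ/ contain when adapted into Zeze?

3

The unsyllabifiable consonants are /x/, /d/, /ʔ/; each receives one epenthetic vowel.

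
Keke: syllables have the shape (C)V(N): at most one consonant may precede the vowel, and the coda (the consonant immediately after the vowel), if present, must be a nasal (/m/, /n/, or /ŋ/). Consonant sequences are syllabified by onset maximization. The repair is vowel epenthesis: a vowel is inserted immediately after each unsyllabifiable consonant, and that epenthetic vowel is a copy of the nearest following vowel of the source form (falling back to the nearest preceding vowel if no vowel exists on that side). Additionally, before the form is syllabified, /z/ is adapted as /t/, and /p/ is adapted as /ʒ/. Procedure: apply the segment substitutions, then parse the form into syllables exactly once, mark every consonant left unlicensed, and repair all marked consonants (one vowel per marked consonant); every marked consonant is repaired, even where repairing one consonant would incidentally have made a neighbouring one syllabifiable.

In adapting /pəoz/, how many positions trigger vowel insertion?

After substitution the input is /ʒəot/.
The unsyllabifiable consonants are /t/; each receives one epenthetic vowel.

1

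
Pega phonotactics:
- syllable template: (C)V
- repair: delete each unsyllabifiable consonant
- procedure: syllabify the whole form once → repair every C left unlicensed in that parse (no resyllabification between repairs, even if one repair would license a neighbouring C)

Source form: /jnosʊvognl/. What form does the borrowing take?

nosʊvo

Under (C)V, the unsyllabifiable consonants are /j/, /g/, /n/, /l/ (no codas are permitted; onsets are limited to one consonant).
Each unlicensed consonant is deleted: /j/, /g/, /n/, /l/.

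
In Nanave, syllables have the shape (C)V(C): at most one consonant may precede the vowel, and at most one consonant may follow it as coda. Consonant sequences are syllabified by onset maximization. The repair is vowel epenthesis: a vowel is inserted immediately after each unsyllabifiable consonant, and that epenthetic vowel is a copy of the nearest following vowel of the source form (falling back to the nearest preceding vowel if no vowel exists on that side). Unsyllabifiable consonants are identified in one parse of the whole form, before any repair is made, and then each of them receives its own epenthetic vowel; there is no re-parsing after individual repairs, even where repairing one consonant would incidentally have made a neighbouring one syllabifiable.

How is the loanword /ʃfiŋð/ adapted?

The consonants /ʃ/, /ð/ cannot be parsed into a legal (C)V(C) syllable (at most one coda consonant is licensed; onsets are limited to one consonant).
Epenthesis after each stranded consonant: /ʃ/ → /ʃi/, /ð/ → /ði/.

ʃifiŋði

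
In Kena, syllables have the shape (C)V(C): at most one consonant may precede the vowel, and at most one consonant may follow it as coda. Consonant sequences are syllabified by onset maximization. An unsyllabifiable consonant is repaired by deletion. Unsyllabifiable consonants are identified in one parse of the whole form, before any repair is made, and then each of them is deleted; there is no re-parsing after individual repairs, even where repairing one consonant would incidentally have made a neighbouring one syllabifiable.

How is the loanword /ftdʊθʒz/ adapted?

dʊθ

Syllabifying with onset maximization leaves /f/, /t/, /ʒ/, /z/ stranded (at most one coda consonant is licensed; onsets are limited to one consonant).
Deleting the stranded consonants removes /f/, /t/, /ʒ/, /z/.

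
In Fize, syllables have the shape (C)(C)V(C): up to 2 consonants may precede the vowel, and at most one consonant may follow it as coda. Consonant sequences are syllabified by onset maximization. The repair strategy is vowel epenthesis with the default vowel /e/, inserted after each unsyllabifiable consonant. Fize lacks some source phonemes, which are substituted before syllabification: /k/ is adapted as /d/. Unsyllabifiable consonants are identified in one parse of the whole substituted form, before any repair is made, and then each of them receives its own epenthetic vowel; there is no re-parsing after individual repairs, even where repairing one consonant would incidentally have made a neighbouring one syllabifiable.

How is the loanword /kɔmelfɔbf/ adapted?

Substitution: /k/ → /d/, giving /dɔmelfɔbf/.
The consonants /f/ cannot be parsed into a legal (C)(C)V(C) syllable (at most one coda consonant is licensed; onsets may contain at most 2 consonants).
Inserting the epenthetic vowel yields /f/ → /fe/.

dɔmelfɔbfe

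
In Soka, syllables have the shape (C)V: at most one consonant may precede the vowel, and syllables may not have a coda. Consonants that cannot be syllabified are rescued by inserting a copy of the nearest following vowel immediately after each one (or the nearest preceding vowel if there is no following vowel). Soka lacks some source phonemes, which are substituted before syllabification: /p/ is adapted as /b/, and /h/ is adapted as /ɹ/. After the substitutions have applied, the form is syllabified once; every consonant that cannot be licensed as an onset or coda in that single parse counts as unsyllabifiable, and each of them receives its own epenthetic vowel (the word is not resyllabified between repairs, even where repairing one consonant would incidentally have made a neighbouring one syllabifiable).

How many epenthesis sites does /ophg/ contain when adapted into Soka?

After substitution the input is /obɹg/.
The unsyllabifiable consonants are /b/, /ɹ/, /g/; each receives one epenthetic vowel.

3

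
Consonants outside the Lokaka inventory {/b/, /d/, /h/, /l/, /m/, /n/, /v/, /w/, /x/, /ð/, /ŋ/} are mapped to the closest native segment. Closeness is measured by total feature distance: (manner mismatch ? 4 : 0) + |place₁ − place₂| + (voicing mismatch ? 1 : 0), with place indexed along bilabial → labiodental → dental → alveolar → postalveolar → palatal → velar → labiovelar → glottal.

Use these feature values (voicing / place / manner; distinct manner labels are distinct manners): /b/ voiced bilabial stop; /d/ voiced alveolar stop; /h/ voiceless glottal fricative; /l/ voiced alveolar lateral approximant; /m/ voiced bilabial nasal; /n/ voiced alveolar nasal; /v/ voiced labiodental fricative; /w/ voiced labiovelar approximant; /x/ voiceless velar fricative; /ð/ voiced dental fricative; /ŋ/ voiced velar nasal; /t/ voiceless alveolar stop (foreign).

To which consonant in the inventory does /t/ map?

d

/d/ is closest: same manner (stop), place distance 0 (alveolar→alveolar), voicing differs (+1); total 1. Next closest is /b/ at distance 4.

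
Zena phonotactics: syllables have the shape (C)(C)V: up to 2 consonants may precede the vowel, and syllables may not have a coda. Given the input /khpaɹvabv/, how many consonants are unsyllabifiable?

3

The consonants /k/, /b/, /v/ cannot be parsed into a legal (C)(C)V syllable (no codas are permitted; onsets may contain at most 2 consonants).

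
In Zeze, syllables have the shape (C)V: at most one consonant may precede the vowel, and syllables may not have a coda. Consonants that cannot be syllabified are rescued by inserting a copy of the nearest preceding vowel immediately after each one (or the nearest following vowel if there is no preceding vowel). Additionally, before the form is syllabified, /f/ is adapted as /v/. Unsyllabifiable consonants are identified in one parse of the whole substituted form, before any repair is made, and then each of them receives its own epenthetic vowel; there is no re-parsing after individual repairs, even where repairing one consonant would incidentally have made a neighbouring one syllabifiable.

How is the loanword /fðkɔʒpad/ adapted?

Substitution: /f/ → /v/, giving /vðkɔʒpad/.
The consonants /v/, /ð/, /ʒ/, /d/ cannot be parsed into a legal (C)V syllable (no codas are permitted; onsets are limited to one consonant).
Epenthesis after each stranded consonant: /v/ → /vɔ/, /ð/ → /ðɔ/, /ʒ/ → /ʒɔ/, /d/ → /da/.

vɔðɔkɔʒɔpada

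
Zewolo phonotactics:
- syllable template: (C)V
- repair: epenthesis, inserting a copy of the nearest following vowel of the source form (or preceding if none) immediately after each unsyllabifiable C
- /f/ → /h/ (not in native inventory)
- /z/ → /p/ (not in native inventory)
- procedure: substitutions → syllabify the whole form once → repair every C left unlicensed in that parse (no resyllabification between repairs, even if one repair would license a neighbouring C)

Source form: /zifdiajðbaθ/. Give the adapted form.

Substitution: /z/ → /p/, /f/ → /h/, giving /pihdiajðbaθ/.
The consonants /h/, /j/, /ð/, /θ/ cannot be parsed into a legal (C)V syllable (no codas are permitted; onsets are limited to one consonant).
Inserting the epenthetic vowel yields /h/ → /hi/, /j/ → /ja/, /ð/ → /ða/, /θ/ → /θa/.

pihidiajaðabaθa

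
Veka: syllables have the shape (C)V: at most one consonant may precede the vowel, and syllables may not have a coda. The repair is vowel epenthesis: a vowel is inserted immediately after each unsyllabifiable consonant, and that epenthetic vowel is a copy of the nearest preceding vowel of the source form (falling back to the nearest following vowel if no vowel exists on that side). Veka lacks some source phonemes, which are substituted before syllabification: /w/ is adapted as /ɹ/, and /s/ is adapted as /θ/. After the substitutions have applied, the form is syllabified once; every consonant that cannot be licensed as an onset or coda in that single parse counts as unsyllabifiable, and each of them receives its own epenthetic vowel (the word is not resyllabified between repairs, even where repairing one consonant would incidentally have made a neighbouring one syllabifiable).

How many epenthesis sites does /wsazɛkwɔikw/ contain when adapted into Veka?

After substitution the input is /ɹθazɛkɹɔikɹ/.
The unsyllabifiable consonants are /ɹ/, /k/, /k/, /ɹ/; each receives one epenthetic vowel.

4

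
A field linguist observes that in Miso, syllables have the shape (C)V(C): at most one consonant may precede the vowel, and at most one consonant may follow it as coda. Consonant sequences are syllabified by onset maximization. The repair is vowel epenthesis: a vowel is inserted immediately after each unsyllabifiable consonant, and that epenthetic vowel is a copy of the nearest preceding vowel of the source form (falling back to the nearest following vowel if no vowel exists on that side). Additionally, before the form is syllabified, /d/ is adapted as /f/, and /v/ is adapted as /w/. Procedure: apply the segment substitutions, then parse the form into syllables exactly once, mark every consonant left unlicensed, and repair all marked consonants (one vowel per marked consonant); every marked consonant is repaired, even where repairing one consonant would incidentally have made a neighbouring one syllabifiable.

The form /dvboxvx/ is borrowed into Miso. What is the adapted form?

fowoboxwoxo

Substitution: /d/ → /f/, /v/ → /w/, giving /fwboxwx/.
Syllabifying with onset maximization leaves /f/, /w/, /w/, /x/ stranded (at most one coda consonant is licensed; onsets are limited to one consonant).
Epenthesis after each stranded consonant: /f/ → /fo/, /w/ → /wo/, /w/ → /wo/, /x/ → /xo/.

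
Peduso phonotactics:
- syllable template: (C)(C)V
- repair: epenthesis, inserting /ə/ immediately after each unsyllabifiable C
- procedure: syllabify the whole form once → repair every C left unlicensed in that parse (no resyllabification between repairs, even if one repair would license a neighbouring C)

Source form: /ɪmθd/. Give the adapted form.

Under (C)(C)V, the unsyllabifiable consonants are /m/, /θ/, /d/ (no codas are permitted; onsets may contain at most 2 consonants).
Epenthesis after each stranded consonant: /m/ → /mə/, /θ/ → /θə/, /d/ → /də/.

ɪməθədə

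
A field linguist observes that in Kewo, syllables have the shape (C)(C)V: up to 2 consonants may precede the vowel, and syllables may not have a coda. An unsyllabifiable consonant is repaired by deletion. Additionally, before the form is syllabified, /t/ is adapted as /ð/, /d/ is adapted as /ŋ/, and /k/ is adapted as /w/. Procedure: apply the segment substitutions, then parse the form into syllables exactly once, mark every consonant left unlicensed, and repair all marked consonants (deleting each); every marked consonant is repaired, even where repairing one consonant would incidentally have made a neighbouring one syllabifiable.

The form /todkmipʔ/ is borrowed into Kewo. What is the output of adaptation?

Substitution: /t/ → /ð/, /d/ → /ŋ/, /k/ → /w/, giving /ðoŋwmipʔ/.
Syllabifying with onset maximization leaves /ŋ/, /p/, /ʔ/ stranded (no codas are permitted; onsets may contain at most 2 consonants).
Deletion applies to /ŋ/, /p/, /ʔ/.

ðowmi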